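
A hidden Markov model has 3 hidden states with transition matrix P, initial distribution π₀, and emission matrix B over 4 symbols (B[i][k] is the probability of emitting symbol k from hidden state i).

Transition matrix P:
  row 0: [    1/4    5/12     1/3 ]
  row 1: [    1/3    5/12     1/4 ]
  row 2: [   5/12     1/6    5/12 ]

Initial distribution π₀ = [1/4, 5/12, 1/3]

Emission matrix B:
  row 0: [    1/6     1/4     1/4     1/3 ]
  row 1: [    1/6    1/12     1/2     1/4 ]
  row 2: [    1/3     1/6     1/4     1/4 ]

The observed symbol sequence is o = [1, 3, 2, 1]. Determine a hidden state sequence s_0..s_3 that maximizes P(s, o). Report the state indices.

path = [2, 0, 1, 0]

t=0: δ = [6.250e-02, 3.472e-02, 5.556e-02]  (obs o_0=1)
t=1: δ = [7.716e-03, 6.510e-03, 5.787e-03]  ψ = [2, 0, 2]  (obs o_1=3)
t=2: δ = [6.028e-04, 1.608e-03, 6.430e-04]  ψ = [2, 0, 0]  (obs o_2=2)
t=3: δ = [1.340e-04, 5.582e-05, 6.698e-05]  ψ = [1, 1, 1]  (obs o_3=1)
backtrack: best end state = 0; path = [2, 0, 1, 0]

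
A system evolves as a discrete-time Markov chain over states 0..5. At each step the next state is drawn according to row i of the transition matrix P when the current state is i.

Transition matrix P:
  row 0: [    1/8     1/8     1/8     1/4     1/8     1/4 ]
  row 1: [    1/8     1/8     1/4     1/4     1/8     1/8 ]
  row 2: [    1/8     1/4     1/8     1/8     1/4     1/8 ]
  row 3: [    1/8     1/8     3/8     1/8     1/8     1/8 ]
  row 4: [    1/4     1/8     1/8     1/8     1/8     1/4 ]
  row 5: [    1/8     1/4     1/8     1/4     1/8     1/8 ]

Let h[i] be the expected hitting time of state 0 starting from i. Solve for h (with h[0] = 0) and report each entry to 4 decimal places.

h = [0.0000, 6.9492, 6.8555, 6.9388, 6.0951, 6.9609]

First-step conditioning: h[0] = 0; for i ≠ 0, h[i] = 1 + Σ_k P[i][k]·h[k].
  h[1] = 1 + 1/8·h[1] + 1/4·h[2] + 1/4·h[3] + 1/8·h[4] + 1/8·h[5]
  h[2] = 1 + 1/4·h[1] + 1/8·h[2] + 1/8·h[3] + 1/4·h[4] + 1/8·h[5]
  h[3] = 1 + 1/8·h[1] + 3/8·h[2] + 1/8·h[3] + 1/8·h[4] + 1/8·h[5]
  h[4] = 1 + 1/8·h[1] + 1/8·h[2] + 1/8·h[3] + 1/8·h[4] + 1/4·h[5]
  h[5] = 1 + 1/4·h[1] + 1/8·h[2] + 1/4·h[3] + 1/8·h[4] + 1/8·h[5]
Solving the 5×5 linear system over states ≠ 0 gives exactly h = [0, 1779/256, 1755/256, 5329/768, 4681/768, 891/128] (h[0] = 0 is the target).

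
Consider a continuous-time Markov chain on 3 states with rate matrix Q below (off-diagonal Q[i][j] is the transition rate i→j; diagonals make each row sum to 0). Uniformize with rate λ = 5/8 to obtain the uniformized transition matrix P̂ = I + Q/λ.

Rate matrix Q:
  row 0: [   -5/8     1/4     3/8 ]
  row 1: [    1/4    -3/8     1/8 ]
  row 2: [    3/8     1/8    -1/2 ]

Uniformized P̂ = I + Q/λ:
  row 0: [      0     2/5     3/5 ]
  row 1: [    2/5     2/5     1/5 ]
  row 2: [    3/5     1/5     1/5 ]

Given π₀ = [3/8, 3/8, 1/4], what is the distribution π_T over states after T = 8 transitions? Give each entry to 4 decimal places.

t=0: π = [0.3750, 0.3750, 0.2500]
t=1: π = [0.3000, 0.3500, 0.3500]
t=2: π = [0.3500, 0.3300, 0.3200]
t=3: π = [0.3240, 0.3360, 0.3400]
t=4: π = [0.3384, 0.3320, 0.3296]
t=5: π = [0.3306, 0.3341, 0.3354]
t=6: π = [0.3348, 0.3329, 0.3322]
t=7: π = [0.3325, 0.3336, 0.3339]
t=8: π = [0.3338, 0.3332, 0.3330]

π = [0.3338, 0.3332, 0.3330]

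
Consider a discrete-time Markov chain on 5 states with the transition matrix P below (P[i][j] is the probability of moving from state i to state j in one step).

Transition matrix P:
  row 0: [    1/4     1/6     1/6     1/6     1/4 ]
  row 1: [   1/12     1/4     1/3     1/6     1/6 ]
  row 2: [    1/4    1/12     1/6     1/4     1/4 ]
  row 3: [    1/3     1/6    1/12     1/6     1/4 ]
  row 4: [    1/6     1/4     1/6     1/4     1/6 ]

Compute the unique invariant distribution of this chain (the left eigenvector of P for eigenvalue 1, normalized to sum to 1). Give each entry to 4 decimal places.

Balance equations π_j = Σ_i π_i·P[i][j]:
  π_0 = 1/4·π_0 + 1/12·π_1 + 1/4·π_2 + 1/3·π_3 + 1/6·π_4
  π_1 = 1/6·π_0 + 1/4·π_1 + 1/12·π_2 + 1/6·π_3 + 1/4·π_4
  π_2 = 1/6·π_0 + 1/3·π_1 + 1/6·π_2 + 1/12·π_3 + 1/6·π_4
  π_3 = 1/6·π_0 + 1/6·π_1 + 1/4·π_2 + 1/6·π_3 + 1/4·π_4
  normalize: π_0 + π_1 + π_2 + π_3 + π_4 = 1
Solving the linear system gives exactly π = [4615/21193, 3922/21193, 3833/21193, 4234/21193, 4589/21193].

π = [0.2178, 0.1851, 0.1809, 0.1998, 0.2165]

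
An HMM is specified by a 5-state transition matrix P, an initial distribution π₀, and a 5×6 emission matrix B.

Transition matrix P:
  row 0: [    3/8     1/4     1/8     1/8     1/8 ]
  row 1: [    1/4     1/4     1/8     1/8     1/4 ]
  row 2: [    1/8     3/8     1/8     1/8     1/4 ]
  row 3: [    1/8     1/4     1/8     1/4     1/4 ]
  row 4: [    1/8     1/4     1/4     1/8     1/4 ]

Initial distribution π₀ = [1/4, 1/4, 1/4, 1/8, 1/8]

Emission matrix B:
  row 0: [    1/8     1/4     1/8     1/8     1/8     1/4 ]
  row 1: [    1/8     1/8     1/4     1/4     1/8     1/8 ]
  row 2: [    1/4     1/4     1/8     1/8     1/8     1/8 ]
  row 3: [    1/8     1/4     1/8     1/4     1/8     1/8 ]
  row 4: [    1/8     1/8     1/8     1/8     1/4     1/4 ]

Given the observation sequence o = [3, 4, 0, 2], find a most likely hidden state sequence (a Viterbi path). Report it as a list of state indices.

t=0: δ = [3.125e-02, 6.250e-02, 3.125e-02, 3.125e-02, 1.562e-02]  (obs o_0=3)
t=1: δ = [1.953e-03, 1.953e-03, 9.766e-04, 9.766e-04, 3.906e-03]  ψ = [1, 1, 1, 1, 1]  (obs o_1=4)
t=2: δ = [9.155e-05, 1.221e-04, 2.441e-04, 6.104e-05, 1.221e-04]  ψ = [0, 4, 4, 4, 4]  (obs o_2=0)
t=3: δ = [4.292e-06, 2.289e-05, 3.815e-06, 3.815e-06, 7.629e-06]  ψ = [0, 2, 2, 2, 2]  (obs o_3=2)
backtrack: best end state = 1; path = [1, 4, 2, 1]

path = [1, 4, 2, 1]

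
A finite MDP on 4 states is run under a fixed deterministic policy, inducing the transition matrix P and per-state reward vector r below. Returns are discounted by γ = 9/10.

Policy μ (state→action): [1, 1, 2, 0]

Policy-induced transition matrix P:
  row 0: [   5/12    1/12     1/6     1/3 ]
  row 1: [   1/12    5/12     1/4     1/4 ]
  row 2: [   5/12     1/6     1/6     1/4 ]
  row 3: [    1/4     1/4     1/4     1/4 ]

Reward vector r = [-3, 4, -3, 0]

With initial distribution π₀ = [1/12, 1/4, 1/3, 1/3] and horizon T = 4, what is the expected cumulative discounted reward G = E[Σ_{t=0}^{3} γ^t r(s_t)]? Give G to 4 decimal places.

G = -1.6120

t=0: π = [0.0833, 0.2500, 0.3333, 0.3333], E[r] = -0.2500, γ^t·E[r] = -0.250000, running G = -0.250000
t=1: π = [0.2778, 0.2500, 0.2153, 0.2569], E[r] = -0.4792, γ^t·E[r] = -0.431250, running G = -0.681250
t=2: π = [0.2905, 0.2274, 0.2089, 0.2731], E[r] = -0.5885, γ^t·E[r] = -0.476719, running G = -1.157969
t=3: π = [0.2953, 0.2221, 0.2084, 0.2742], E[r] = -0.6228, γ^t·E[r] = -0.454043, running G = -1.612012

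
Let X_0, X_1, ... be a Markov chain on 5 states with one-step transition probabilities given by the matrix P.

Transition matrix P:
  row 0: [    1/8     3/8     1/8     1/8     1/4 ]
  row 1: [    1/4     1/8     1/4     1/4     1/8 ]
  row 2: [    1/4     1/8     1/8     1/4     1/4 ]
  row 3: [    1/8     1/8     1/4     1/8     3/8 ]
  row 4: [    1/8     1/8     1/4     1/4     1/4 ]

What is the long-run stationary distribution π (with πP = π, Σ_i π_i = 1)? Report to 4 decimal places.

π = [0.1714, 0.1678, 0.2032, 0.2032, 0.2544]

Balance equations π_j = Σ_i π_i·P[i][j]:
  π_0 = 1/8·π_0 + 1/4·π_1 + 1/4·π_2 + 1/8·π_3 + 1/8·π_4
  π_1 = 3/8·π_0 + 1/8·π_1 + 1/8·π_2 + 1/8·π_3 + 1/8·π_4
  π_2 = 1/8·π_0 + 1/4·π_1 + 1/8·π_2 + 1/4·π_3 + 1/4·π_4
  π_3 = 1/8·π_0 + 1/4·π_1 + 1/4·π_2 + 1/8·π_3 + 1/4·π_4
  normalize: π_0 + π_1 + π_2 + π_3 + π_4 = 1
Solving the linear system gives exactly π = [97/566, 95/566, 115/566, 115/566, 72/283].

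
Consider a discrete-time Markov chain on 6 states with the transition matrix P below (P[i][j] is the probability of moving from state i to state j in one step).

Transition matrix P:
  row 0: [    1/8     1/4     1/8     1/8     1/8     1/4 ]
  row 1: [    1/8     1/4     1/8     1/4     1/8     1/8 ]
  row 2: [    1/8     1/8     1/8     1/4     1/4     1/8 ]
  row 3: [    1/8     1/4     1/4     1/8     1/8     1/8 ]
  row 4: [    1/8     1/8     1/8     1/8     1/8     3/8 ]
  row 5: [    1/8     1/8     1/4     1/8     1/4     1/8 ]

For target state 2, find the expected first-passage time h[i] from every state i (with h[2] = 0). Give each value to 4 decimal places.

h = [5.9260, 5.9273, 0.0000, 5.2687, 5.8423, 5.2581]

First-step conditioning: h[2] = 0; for i ≠ 2, h[i] = 1 + Σ_k P[i][k]·h[k].
  h[0] = 1 + 1/8·h[0] + 1/4·h[1] + 1/8·h[3] + 1/8·h[4] + 1/4·h[5]
  h[1] = 1 + 1/8·h[0] + 1/4·h[1] + 1/4·h[3] + 1/8·h[4] + 1/8·h[5]
  h[3] = 1 + 1/8·h[0] + 1/4·h[1] + 1/8·h[3] + 1/8·h[4] + 1/8·h[5]
  h[4] = 1 + 1/8·h[0] + 1/8·h[1] + 1/8·h[3] + 1/8·h[4] + 3/8·h[5]
  h[5] = 1 + 1/8·h[0] + 1/8·h[1] + 1/8·h[3] + 1/4·h[4] + 1/8·h[5]
Solving the 5×5 linear system over states ≠ 2 gives exactly h = [35704/6025, 35712/6025, 0, 31744/6025, 1408/241, 6336/1205] (h[2] = 0 is the target).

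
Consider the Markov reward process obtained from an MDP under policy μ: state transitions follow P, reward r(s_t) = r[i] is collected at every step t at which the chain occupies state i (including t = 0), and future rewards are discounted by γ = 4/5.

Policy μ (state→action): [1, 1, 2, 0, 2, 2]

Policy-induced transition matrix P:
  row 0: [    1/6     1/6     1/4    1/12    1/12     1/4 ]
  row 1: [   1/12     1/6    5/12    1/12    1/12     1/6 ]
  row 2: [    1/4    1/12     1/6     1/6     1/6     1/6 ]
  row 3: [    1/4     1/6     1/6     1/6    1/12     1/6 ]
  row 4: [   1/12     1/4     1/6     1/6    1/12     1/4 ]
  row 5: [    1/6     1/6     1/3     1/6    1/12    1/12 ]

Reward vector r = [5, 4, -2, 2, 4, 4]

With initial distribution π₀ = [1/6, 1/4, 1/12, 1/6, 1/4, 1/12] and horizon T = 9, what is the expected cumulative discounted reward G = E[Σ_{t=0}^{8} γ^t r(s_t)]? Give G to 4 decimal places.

t=0: π = [0.1667, 0.2500, 0.0833, 0.1667, 0.2500, 0.0833], E[r] = 3.3333, γ^t·E[r] = 3.333333, running G = 3.333333
t=1: π = [0.1458, 0.1806, 0.2569, 0.1319, 0.0903, 0.1944], E[r] = 2.3403, γ^t·E[r] = 1.872222, running G = 5.205556
t=2: π = [0.1765, 0.1528, 0.2564, 0.1395, 0.1047, 0.1701], E[r] = 2.3594, γ^t·E[r] = 1.510000, running G = 6.715556
t=3: π = [0.1782, 0.1540, 0.2479, 0.1392, 0.1047, 0.1759], E[r] = 2.4122, γ^t·E[r] = 1.235037, running G = 7.950593
t=4: π = [0.1774, 0.1547, 0.2493, 0.1390, 0.1040, 0.1756], E[r] = 2.4033, γ^t·E[r] = 0.984407, running G = 8.934999
t=5: π = [0.1775, 0.1546, 0.2494, 0.1390, 0.1041, 0.1755], E[r] = 2.4031, γ^t·E[r] = 0.787455, running G = 9.722454
t=6: π = [0.1775, 0.1546, 0.2493, 0.1390, 0.1041, 0.1755], E[r] = 2.4034, γ^t·E[r] = 0.630046, running G = 10.352500
t=7: π = [0.1775, 0.1546, 0.2493, 0.1390, 0.1041, 0.1755], E[r] = 2.4034, γ^t·E[r] = 0.504028, running G = 10.856528
t=8: π = [0.1775, 0.1546, 0.2493, 0.1390, 0.1041, 0.1755], E[r] = 2.4034, γ^t·E[r] = 0.403222, running G = 11.259750

G = 11.2597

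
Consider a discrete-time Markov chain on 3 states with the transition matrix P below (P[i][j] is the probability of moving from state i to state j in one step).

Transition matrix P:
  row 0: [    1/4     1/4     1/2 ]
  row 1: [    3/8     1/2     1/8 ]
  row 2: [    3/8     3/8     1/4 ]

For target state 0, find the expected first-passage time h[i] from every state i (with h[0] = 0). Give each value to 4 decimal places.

First-step conditioning: h[0] = 0; for i ≠ 0, h[i] = 1 + Σ_k P[i][k]·h[k].
  h[1] = 1 + 1/2·h[1] + 1/8·h[2]
  h[2] = 1 + 3/8·h[1] + 1/4·h[2]
Solving the 2×2 linear system over states ≠ 0 gives exactly h = [0, 8/3, 8/3] (h[0] = 0 is the target).

h = [0.0000, 2.6667, 2.6667]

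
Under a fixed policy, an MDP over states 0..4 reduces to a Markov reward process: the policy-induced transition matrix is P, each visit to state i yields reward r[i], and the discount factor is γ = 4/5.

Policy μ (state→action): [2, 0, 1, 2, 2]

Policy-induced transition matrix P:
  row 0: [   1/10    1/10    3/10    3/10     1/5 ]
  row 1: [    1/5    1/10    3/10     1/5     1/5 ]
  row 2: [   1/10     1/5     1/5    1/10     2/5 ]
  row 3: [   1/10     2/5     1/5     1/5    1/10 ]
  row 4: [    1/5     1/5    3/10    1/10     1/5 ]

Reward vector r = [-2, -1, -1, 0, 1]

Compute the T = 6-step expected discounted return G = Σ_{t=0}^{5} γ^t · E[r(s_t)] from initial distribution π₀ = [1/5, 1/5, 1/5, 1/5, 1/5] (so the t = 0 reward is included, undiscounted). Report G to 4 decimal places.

G = -1.9765

t=0: π = [0.2000, 0.2000, 0.2000, 0.2000, 0.2000], E[r] = -0.6000, γ^t·E[r] = -0.600000, running G = -0.600000
t=1: π = [0.1400, 0.2000, 0.2600, 0.1800, 0.2200], E[r] = -0.5200, γ^t·E[r] = -0.416000, running G = -1.016000
t=2: π = [0.1420, 0.2020, 0.2560, 0.1660, 0.2340], E[r] = -0.5080, γ^t·E[r] = -0.325120, running G = -1.341120
t=3: π = [0.1436, 0.1988, 0.2578, 0.1652, 0.2346], E[r] = -0.5092, γ^t·E[r] = -0.260710, running G = -1.601830
t=4: π = [0.1433, 0.1988, 0.2577, 0.1651, 0.2350], E[r] = -0.5081, γ^t·E[r] = -0.208134, running G = -1.809965
t=5: π = [0.1434, 0.1988, 0.2577, 0.1651, 0.2350], E[r] = -0.5083, γ^t·E[r] = -0.166549, running G = -1.976514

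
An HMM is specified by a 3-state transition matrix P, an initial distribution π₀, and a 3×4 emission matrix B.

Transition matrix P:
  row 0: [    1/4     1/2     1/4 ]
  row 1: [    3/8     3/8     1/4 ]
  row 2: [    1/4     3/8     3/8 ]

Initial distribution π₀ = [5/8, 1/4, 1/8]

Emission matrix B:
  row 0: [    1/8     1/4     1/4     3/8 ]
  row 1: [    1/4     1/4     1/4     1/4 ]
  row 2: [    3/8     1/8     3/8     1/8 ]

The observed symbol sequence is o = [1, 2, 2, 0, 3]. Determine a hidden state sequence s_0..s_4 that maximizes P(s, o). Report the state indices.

path = [0, 1, 0, 1, 0]

t=0: δ = [1.562e-01, 6.250e-02, 1.562e-02]  (obs o_0=1)
t=1: δ = [9.766e-03, 1.953e-02, 1.465e-02]  ψ = [0, 0, 0]  (obs o_1=2)
t=2: δ = [1.831e-03, 1.831e-03, 2.060e-03]  ψ = [1, 1, 2]  (obs o_2=2)
t=3: δ = [8.583e-05, 2.289e-04, 2.897e-04]  ψ = [1, 0, 2]  (obs o_3=0)
t=4: δ = [3.219e-05, 2.716e-05, 1.358e-05]  ψ = [1, 2, 2]  (obs o_4=3)
backtrack: best end state = 0; path = [0, 1, 0, 1, 0]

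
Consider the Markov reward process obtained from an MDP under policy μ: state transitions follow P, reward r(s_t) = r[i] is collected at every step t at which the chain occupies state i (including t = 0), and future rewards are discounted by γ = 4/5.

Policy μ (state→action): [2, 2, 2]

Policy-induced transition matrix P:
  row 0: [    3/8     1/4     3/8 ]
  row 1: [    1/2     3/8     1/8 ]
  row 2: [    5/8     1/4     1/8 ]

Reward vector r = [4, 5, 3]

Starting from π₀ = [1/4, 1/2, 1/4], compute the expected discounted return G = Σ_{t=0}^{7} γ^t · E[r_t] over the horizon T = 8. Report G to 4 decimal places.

G = 17.0947

t=0: π = [0.2500, 0.5000, 0.2500], E[r] = 4.2500, γ^t·E[r] = 4.250000, running G = 4.250000
t=1: π = [0.5000, 0.3125, 0.1875], E[r] = 4.1250, γ^t·E[r] = 3.300000, running G = 7.550000
t=2: π = [0.4609, 0.2891, 0.2500], E[r] = 4.0391, γ^t·E[r] = 2.585000, running G = 10.135000
t=3: π = [0.4736, 0.2861, 0.2402], E[r] = 4.0459, γ^t·E[r] = 2.071500, running G = 12.206500
t=4: π = [0.4708, 0.2858, 0.2434], E[r] = 4.0424, γ^t·E[r] = 1.655750, running G = 13.862250
t=5: π = [0.4716, 0.2857, 0.2427], E[r] = 4.0430, γ^t·E[r] = 1.324815, running G = 15.187065
t=6: π = [0.4714, 0.2857, 0.2429], E[r] = 4.0428, γ^t·E[r] = 1.059802, running G = 16.246867
t=7: π = [0.4714, 0.2857, 0.2428], E[r] = 4.0429, γ^t·E[r] = 0.847851, running G = 17.094717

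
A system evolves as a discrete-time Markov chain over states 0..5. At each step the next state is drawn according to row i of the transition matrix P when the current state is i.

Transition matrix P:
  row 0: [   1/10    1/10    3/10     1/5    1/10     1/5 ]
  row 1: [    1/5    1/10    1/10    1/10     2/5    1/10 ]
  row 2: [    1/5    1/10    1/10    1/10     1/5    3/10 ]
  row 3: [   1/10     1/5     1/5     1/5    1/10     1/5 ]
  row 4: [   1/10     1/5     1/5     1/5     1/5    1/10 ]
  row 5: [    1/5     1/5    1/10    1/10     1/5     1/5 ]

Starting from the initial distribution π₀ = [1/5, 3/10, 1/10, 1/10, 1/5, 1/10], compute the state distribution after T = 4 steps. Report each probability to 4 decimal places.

t=0: π = [0.2000, 0.3000, 0.1000, 0.1000, 0.2000, 0.1000]
t=1: π = [0.1500, 0.1400, 0.1700, 0.1500, 0.2300, 0.1600]
t=2: π = [0.1470, 0.1540, 0.1680, 0.1530, 0.1980, 0.1800]
t=3: π = [0.1502, 0.1531, 0.1645, 0.1498, 0.2008, 0.1816]
t=4: π = [0.1499, 0.1532, 0.1651, 0.1501, 0.2006, 0.1811]

π = [0.1499, 0.1532, 0.1651, 0.1501, 0.2006, 0.1811]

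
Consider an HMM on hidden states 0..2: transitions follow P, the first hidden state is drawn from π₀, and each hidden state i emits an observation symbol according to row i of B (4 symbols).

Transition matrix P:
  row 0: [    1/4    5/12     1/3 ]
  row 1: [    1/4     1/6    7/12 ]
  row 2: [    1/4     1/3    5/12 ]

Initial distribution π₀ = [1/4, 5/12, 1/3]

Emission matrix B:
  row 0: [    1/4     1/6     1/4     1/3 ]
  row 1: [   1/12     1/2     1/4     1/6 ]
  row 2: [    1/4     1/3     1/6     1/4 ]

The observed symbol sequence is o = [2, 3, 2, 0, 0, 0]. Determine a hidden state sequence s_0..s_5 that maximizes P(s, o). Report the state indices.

path = [1, 2, 1, 2, 2, 2]

t=0: δ = [6.250e-02, 1.042e-01, 5.556e-02]  (obs o_0=2)
t=1: δ = [8.681e-03, 4.340e-03, 1.519e-02]  ψ = [1, 0, 1]  (obs o_1=3)
t=2: δ = [9.494e-04, 1.266e-03, 1.055e-03]  ψ = [2, 2, 2]  (obs o_2=2)
t=3: δ = [7.912e-05, 3.297e-05, 1.846e-04]  ψ = [1, 0, 1]  (obs o_3=0)
t=4: δ = [1.154e-05, 5.128e-06, 1.923e-05]  ψ = [2, 2, 2]  (obs o_4=0)
t=5: δ = [1.202e-06, 5.342e-07, 2.003e-06]  ψ = [2, 2, 2]  (obs o_5=0)
backtrack: best end state = 2; path = [1, 2, 1, 2, 2, 2]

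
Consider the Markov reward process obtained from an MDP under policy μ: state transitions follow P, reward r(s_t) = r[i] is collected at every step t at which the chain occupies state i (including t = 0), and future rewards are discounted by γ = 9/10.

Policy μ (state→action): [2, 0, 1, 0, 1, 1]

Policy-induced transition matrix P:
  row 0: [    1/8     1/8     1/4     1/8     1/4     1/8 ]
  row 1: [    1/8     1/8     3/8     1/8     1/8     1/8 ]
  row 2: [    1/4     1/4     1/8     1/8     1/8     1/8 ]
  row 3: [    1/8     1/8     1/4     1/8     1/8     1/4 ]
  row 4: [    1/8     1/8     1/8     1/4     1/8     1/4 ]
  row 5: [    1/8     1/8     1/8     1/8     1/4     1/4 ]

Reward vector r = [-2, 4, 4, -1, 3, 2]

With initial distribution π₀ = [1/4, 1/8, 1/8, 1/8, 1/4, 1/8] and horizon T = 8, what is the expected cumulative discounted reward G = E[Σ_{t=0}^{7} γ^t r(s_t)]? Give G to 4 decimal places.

G = 9.9546

t=0: π = [0.2500, 0.1250, 0.1250, 0.1250, 0.2500, 0.1250], E[r] = 1.3750, γ^t·E[r] = 1.375000, running G = 1.375000
t=1: π = [0.1406, 0.1406, 0.2031, 0.1563, 0.1719, 0.1875], E[r] = 1.8281, γ^t·E[r] = 1.645313, running G = 3.020313
t=2: π = [0.1504, 0.1504, 0.1973, 0.1465, 0.1660, 0.1895], E[r] = 1.8203, γ^t·E[r] = 1.474453, running G = 4.494766
t=3: π = [0.1497, 0.1497, 0.1997, 0.1458, 0.1675, 0.1877], E[r] = 1.8303, γ^t·E[r] = 1.334305, running G = 5.829071
t=4: π = [0.1500, 0.1500, 0.1993, 0.1459, 0.1672, 0.1876], E[r] = 1.8281, γ^t·E[r] = 1.199433, running G = 7.028503
t=5: π = [0.1499, 0.1499, 0.1995, 0.1459, 0.1672, 0.1876], E[r] = 1.8286, γ^t·E[r] = 1.079787, running G = 8.108290
t=6: π = [0.1499, 0.1499, 0.1995, 0.1459, 0.1672, 0.1876], E[r] = 1.8285, γ^t·E[r] = 0.971757, running G = 9.080047
t=7: π = [0.1499, 0.1499, 0.1995, 0.1459, 0.1672, 0.1876], E[r] = 1.8286, γ^t·E[r] = 0.874593, running G = 9.954640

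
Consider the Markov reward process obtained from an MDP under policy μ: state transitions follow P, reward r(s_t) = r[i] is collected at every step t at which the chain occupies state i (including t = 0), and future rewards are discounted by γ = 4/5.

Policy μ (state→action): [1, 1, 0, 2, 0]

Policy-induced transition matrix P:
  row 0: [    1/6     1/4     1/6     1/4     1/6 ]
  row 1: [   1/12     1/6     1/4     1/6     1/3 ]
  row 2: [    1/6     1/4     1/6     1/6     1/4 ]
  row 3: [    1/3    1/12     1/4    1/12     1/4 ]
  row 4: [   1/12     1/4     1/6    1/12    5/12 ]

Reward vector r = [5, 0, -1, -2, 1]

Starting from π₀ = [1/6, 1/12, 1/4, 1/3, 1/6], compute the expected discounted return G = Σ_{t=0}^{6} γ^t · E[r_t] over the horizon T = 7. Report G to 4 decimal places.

t=0: π = [0.1667, 0.0833, 0.2500, 0.3333, 0.1667], E[r] = 0.0833, γ^t·E[r] = 0.083333, running G = 0.083333
t=1: π = [0.2014, 0.1875, 0.2014, 0.1389, 0.2708], E[r] = 0.7986, γ^t·E[r] = 0.638889, running G = 0.722222
t=2: π = [0.1516, 0.2112, 0.1939, 0.1493, 0.2940], E[r] = 0.5596, γ^t·E[r] = 0.358148, running G = 1.080370
t=3: π = [0.1495, 0.2075, 0.1967, 0.1424, 0.3040], E[r] = 0.5698, γ^t·E[r] = 0.291728, running G = 1.372099
t=4: π = [0.1478, 0.2090, 0.1958, 0.1419, 0.3055], E[r] = 0.5647, γ^t·E[r] = 0.231291, running G = 1.603389
t=5: π = [0.1474, 0.2089, 0.1959, 0.1417, 0.3060], E[r] = 0.5640, γ^t·E[r] = 0.184797, running G = 1.788187
t=6: π = [0.1474, 0.2090, 0.1959, 0.1416, 0.3061], E[r] = 0.5638, γ^t·E[r] = 0.147798, running G = 1.935984

G = 1.9360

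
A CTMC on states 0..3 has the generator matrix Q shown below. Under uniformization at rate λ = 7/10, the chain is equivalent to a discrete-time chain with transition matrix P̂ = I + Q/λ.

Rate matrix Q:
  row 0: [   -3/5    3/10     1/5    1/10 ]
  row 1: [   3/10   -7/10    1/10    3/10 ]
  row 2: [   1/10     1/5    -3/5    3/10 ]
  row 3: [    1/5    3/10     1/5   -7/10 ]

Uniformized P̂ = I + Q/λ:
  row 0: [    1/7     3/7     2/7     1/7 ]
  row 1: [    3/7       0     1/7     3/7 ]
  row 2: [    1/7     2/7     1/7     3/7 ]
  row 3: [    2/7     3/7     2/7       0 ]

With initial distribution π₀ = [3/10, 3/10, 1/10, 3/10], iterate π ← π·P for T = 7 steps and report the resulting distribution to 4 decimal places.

t=0: π = [0.3000, 0.3000, 0.1000, 0.3000]
t=1: π = [0.2714, 0.2857, 0.2286, 0.2143]
t=2: π = [0.2551, 0.2735, 0.2122, 0.2592]
t=3: π = [0.2580, 0.2810, 0.2163, 0.2446]
t=4: π = [0.2581, 0.2772, 0.2147, 0.2500]
t=5: π = [0.2578, 0.2791, 0.2154, 0.2477]
t=6: π = [0.2580, 0.2782, 0.2151, 0.2488]
t=7: π = [0.2579, 0.2786, 0.2153, 0.2482]

π = [0.2579, 0.2786, 0.2153, 0.2482]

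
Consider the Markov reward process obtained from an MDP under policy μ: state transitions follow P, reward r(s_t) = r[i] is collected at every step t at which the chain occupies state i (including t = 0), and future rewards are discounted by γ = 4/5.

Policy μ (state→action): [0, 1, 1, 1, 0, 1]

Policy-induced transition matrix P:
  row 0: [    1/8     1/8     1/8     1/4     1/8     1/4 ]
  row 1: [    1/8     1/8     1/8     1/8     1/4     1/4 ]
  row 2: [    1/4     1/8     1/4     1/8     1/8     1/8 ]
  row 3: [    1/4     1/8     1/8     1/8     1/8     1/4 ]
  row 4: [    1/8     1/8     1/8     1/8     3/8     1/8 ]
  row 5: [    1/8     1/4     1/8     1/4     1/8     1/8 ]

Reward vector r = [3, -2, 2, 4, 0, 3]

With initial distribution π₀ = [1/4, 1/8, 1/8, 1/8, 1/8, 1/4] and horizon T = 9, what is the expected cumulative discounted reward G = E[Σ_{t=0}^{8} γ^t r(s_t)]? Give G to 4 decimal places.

t=0: π = [0.2500, 0.1250, 0.1250, 0.1250, 0.1250, 0.2500], E[r] = 2.0000, γ^t·E[r] = 2.000000, running G = 2.000000
t=1: π = [0.1563, 0.1563, 0.1406, 0.1875, 0.1719, 0.1875], E[r] = 1.7500, γ^t·E[r] = 1.400000, running G = 3.400000
t=2: π = [0.1660, 0.1484, 0.1426, 0.1680, 0.1875, 0.1875], E[r] = 1.7207, γ^t·E[r] = 1.101250, running G = 4.501250
t=3: π = [0.1638, 0.1484, 0.1428, 0.1692, 0.1904, 0.1853], E[r] = 1.7129, γ^t·E[r] = 0.877000, running G = 5.378250
t=4: π = [0.1640, 0.1482, 0.1429, 0.1686, 0.1912, 0.1852], E[r] = 1.7115, γ^t·E[r] = 0.701025, running G = 6.079275
t=5: π = [0.1639, 0.1481, 0.1429, 0.1686, 0.1913, 0.1851], E[r] = 1.7111, γ^t·E[r] = 0.560700, running G = 6.639975
t=6: π = [0.1639, 0.1481, 0.1429, 0.1686, 0.1913, 0.1851], E[r] = 1.7110, γ^t·E[r] = 0.448541, running G = 7.088516
t=7: π = [0.1639, 0.1481, 0.1429, 0.1686, 0.1914, 0.1851], E[r] = 1.7110, γ^t·E[r] = 0.358829, running G = 7.447344
t=8: π = [0.1639, 0.1481, 0.1429, 0.1686, 0.1914, 0.1851], E[r] = 1.7110, γ^t·E[r] = 0.287062, running G = 7.734406

G = 7.7344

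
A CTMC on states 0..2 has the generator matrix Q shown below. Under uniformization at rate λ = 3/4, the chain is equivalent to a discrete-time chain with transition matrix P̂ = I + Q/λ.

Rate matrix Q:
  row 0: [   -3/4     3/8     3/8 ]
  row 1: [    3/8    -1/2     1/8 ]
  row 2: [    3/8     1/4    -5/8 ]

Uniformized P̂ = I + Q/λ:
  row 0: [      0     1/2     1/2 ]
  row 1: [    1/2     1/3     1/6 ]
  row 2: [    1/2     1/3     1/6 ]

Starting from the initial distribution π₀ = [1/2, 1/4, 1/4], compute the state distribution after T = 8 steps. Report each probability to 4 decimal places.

π = [0.3340, 0.3887, 0.2773]

t=0: π = [0.5000, 0.2500, 0.2500]
t=1: π = [0.2500, 0.4167, 0.3333]
t=2: π = [0.3750, 0.3750, 0.2500]
t=3: π = [0.3125, 0.3958, 0.2917]
t=4: π = [0.3438, 0.3854, 0.2708]
t=5: π = [0.3281, 0.3906, 0.2813]
t=6: π = [0.3359, 0.3880, 0.2760]
t=7: π = [0.3320, 0.3893, 0.2786]
t=8: π = [0.3340, 0.3887, 0.2773]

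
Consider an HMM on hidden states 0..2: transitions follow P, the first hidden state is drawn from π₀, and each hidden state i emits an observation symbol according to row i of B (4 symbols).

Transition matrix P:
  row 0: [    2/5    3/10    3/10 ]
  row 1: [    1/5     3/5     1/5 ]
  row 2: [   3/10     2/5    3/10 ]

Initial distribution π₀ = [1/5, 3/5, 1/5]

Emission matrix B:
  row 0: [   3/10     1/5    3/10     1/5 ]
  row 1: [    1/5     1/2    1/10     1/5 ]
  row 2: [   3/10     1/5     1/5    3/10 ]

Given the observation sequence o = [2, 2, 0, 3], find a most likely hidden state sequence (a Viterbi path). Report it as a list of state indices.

path = [0, 0, 0, 2]

t=0: δ = [6.000e-02, 6.000e-02, 4.000e-02]  (obs o_0=2)
t=1: δ = [7.200e-03, 3.600e-03, 3.600e-03]  ψ = [0, 1, 0]  (obs o_1=2)
t=2: δ = [8.640e-04, 4.320e-04, 6.480e-04]  ψ = [0, 0, 0]  (obs o_2=0)
t=3: δ = [6.912e-05, 5.184e-05, 7.776e-05]  ψ = [0, 0, 0]  (obs o_3=3)
backtrack: best end state = 2; path = [0, 0, 0, 2]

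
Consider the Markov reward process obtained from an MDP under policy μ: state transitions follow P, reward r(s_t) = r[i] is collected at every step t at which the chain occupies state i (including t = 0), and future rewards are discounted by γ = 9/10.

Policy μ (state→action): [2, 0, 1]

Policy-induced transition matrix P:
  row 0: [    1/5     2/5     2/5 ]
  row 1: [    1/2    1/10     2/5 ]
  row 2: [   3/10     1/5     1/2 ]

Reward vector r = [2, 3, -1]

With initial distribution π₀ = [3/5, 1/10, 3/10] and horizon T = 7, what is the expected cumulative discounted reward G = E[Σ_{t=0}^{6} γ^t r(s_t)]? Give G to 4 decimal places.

t=0: π = [0.6000, 0.1000, 0.3000], E[r] = 1.2000, γ^t·E[r] = 1.200000, running G = 1.200000
t=1: π = [0.2600, 0.3100, 0.4300], E[r] = 1.0200, γ^t·E[r] = 0.918000, running G = 2.118000
t=2: π = [0.3360, 0.2210, 0.4430], E[r] = 0.8920, γ^t·E[r] = 0.722520, running G = 2.840520
t=3: π = [0.3106, 0.2451, 0.4443], E[r] = 0.9122, γ^t·E[r] = 0.664994, running G = 3.505514
t=4: π = [0.3180, 0.2376, 0.4444], E[r] = 0.9043, γ^t·E[r] = 0.593324, running G = 4.098838
t=5: π = [0.3157, 0.2398, 0.4444], E[r] = 0.9065, γ^t·E[r] = 0.535280, running G = 4.634119
t=6: π = [0.3164, 0.2392, 0.4444], E[r] = 0.9058, γ^t·E[r] = 0.481395, running G = 5.115513

G = 5.1155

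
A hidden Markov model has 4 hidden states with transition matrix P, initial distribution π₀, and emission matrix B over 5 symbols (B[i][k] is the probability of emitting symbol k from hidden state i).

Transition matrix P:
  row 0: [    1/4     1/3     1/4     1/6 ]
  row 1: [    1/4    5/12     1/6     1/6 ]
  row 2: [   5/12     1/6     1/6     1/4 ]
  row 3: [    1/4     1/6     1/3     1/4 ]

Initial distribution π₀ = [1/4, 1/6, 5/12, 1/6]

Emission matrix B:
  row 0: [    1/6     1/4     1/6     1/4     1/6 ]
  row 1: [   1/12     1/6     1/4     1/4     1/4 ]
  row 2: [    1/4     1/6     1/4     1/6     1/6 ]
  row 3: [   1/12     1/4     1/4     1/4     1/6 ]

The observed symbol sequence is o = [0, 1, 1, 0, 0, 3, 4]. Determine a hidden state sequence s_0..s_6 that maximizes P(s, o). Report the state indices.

path = [2, 0, 0, 2, 0, 1, 1]

t=0: δ = [4.167e-02, 1.389e-02, 1.042e-01, 1.389e-02]  (obs o_0=0)
t=1: δ = [1.085e-02, 2.894e-03, 2.894e-03, 6.510e-03]  ψ = [2, 2, 2, 2]  (obs o_1=1)
t=2: δ = [6.782e-04, 6.028e-04, 4.521e-04, 4.521e-04]  ψ = [0, 0, 0, 0]  (obs o_2=1)
t=3: δ = [3.140e-05, 2.093e-05, 4.239e-05, 9.419e-06]  ψ = [2, 1, 0, 0]  (obs o_3=0)
t=4: δ = [2.943e-06, 8.721e-07, 1.962e-06, 8.830e-07]  ψ = [2, 0, 0, 2]  (obs o_4=0)
t=5: δ = [2.044e-07, 2.453e-07, 1.226e-07, 1.226e-07]  ψ = [2, 0, 0, 0]  (obs o_5=3)
t=6: δ = [1.022e-08, 2.555e-08, 8.517e-09, 6.814e-09]  ψ = [1, 1, 0, 1]  (obs o_6=4)
backtrack: best end state = 1; path = [2, 0, 0, 2, 0, 1, 1]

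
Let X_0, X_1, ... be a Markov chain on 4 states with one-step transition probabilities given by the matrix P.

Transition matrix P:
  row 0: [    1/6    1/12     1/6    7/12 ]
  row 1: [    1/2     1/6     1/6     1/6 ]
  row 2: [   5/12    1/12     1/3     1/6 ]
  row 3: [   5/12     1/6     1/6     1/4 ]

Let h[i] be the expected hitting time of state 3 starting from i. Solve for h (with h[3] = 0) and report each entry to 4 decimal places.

First-step conditioning: h[3] = 0; for i ≠ 3, h[i] = 1 + Σ_k P[i][k]·h[k].
  h[0] = 1 + 1/6·h[0] + 1/12·h[1] + 1/6·h[2]
  h[1] = 1 + 1/2·h[0] + 1/6·h[1] + 1/6·h[2]
  h[2] = 1 + 5/12·h[0] + 1/12·h[1] + 1/3·h[2]
Solving the 3×3 linear system over states ≠ 3 gives exactly h = [132/61, 192/61, 198/61, 0] (h[3] = 0 is the target).

h = [2.1639, 3.1475, 3.2459, 0.0000]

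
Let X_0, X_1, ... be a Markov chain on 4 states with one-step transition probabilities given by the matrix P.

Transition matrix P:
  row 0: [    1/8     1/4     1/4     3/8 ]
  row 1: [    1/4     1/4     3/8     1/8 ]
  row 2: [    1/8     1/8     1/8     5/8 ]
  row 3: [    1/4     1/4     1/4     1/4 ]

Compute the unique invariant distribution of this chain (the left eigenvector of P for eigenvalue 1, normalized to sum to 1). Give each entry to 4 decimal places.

π = [0.1948, 0.2192, 0.2466, 0.3394]

Balance equations π_j = Σ_i π_i·P[i][j]:
  π_0 = 1/8·π_0 + 1/4·π_1 + 1/8·π_2 + 1/4·π_3
  π_1 = 1/4·π_0 + 1/4·π_1 + 1/8·π_2 + 1/4·π_3
  π_2 = 1/4·π_0 + 3/8·π_1 + 1/8·π_2 + 1/4·π_3
  normalize: π_0 + π_1 + π_2 + π_3 = 1
Solving the linear system gives exactly π = [128/657, 16/73, 18/73, 223/657].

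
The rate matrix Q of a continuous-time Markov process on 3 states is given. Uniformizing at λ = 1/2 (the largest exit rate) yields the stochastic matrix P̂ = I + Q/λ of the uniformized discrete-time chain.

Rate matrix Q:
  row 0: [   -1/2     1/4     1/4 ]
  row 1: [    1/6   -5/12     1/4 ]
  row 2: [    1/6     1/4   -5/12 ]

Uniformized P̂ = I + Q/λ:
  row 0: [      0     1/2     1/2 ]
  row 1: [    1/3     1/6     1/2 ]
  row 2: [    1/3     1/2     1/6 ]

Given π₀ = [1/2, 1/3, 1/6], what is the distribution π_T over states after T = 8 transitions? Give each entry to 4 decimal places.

π = [0.2500, 0.3750, 0.3750]

t=0: π = [0.5000, 0.3333, 0.1667]
t=1: π = [0.1667, 0.3889, 0.4444]
t=2: π = [0.2778, 0.3704, 0.3519]
t=3: π = [0.2407, 0.3765, 0.3827]
t=4: π = [0.2531, 0.3745, 0.3724]
t=5: π = [0.2490, 0.3752, 0.3759]
t=6: π = [0.2503, 0.3749, 0.3747]
t=7: π = [0.2499, 0.3750, 0.3751]
t=8: π = [0.2500, 0.3750, 0.3750]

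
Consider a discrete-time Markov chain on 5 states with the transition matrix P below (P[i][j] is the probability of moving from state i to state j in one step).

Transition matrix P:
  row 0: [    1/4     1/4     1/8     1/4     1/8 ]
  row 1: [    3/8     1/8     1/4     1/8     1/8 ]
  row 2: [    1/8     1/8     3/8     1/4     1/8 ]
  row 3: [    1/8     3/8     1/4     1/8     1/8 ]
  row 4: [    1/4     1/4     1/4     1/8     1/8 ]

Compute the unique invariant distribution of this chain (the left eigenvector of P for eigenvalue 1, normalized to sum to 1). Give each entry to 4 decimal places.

Balance equations π_j = Σ_i π_i·P[i][j]:
  π_0 = 1/4·π_0 + 3/8·π_1 + 1/8·π_2 + 1/8·π_3 + 1/4·π_4
  π_1 = 1/4·π_0 + 1/8·π_1 + 1/8·π_2 + 3/8·π_3 + 1/4·π_4
  π_2 = 1/8·π_0 + 1/4·π_1 + 3/8·π_2 + 1/4·π_3 + 1/4·π_4
  π_3 = 1/4·π_0 + 1/8·π_1 + 1/4·π_2 + 1/8·π_3 + 1/8·π_4
  normalize: π_0 + π_1 + π_2 + π_3 + π_4 = 1
Solving the linear system gives exactly π = [111/500, 429/2000, 127/500, 369/2000, 1/8].

π = [0.2220, 0.2145, 0.2540, 0.1845, 0.1250]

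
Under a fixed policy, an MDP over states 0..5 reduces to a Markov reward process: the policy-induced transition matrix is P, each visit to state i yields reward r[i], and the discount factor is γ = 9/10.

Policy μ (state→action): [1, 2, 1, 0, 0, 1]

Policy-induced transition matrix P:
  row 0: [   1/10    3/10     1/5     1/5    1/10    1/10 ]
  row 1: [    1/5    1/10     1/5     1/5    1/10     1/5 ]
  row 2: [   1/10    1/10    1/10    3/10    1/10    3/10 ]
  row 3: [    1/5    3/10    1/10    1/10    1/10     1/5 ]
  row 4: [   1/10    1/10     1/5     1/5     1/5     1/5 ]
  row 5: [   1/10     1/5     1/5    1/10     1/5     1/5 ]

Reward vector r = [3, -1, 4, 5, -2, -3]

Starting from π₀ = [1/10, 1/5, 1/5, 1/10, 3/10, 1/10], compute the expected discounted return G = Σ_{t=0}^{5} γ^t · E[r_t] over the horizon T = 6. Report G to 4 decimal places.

G = 3.8989

t=0: π = [0.1000, 0.2000, 0.2000, 0.1000, 0.3000, 0.1000], E[r] = 0.5000, γ^t·E[r] = 0.500000, running G = 0.500000
t=1: π = [0.1300, 0.1500, 0.1700, 0.2000, 0.1400, 0.2100], E[r] = 1.0100, γ^t·E[r] = 0.909000, running G = 1.409000
t=2: π = [0.1350, 0.1870, 0.1630, 0.1760, 0.1350, 0.2040], E[r] = 0.8680, γ^t·E[r] = 0.703080, running G = 2.112080
t=3: π = [0.1363, 0.1826, 0.1661, 0.1783, 0.1339, 0.2028], E[r] = 0.9060, γ^t·E[r] = 0.660474, running G = 2.772554
t=4: π = [0.1361, 0.1832, 0.1656, 0.1785, 0.1337, 0.2030], E[r] = 0.9035, γ^t·E[r] = 0.592806, running G = 3.365360
t=5: π = [0.1362, 0.1832, 0.1656, 0.1784, 0.1337, 0.2029], E[r] = 0.9035, γ^t·E[r] = 0.533531, running G = 3.898891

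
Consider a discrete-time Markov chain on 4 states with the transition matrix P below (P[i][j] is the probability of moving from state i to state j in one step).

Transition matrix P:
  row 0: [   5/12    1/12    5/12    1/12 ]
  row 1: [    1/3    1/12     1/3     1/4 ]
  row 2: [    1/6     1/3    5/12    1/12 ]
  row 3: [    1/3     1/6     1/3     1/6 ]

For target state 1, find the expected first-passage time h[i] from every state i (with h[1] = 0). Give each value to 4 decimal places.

h = [5.1765, 0.0000, 3.8824, 4.8235]

First-step conditioning: h[1] = 0; for i ≠ 1, h[i] = 1 + Σ_k P[i][k]·h[k].
  h[0] = 1 + 5/12·h[0] + 5/12·h[2] + 1/12·h[3]
  h[2] = 1 + 1/6·h[0] + 5/12·h[2] + 1/12·h[3]
  h[3] = 1 + 1/3·h[0] + 1/3·h[2] + 1/6·h[3]
Solving the 3×3 linear system over states ≠ 1 gives exactly h = [88/17, 0, 66/17, 82/17] (h[1] = 0 is the target).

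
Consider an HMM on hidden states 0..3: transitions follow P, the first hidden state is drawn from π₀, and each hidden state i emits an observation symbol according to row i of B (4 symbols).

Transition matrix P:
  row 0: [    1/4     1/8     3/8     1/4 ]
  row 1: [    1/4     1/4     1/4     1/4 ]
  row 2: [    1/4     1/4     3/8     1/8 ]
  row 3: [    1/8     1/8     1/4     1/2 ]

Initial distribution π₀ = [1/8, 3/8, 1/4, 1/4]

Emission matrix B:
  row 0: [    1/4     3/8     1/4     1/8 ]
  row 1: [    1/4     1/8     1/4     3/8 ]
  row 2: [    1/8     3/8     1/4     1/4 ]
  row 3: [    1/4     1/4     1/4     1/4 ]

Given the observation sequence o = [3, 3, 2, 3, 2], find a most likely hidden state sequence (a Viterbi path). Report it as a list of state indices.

path = [1, 3, 3, 3, 3]

t=0: δ = [1.562e-02, 1.406e-01, 6.250e-02, 6.250e-02]  (obs o_0=3)
t=1: δ = [4.395e-03, 1.318e-02, 8.789e-03, 8.789e-03]  ψ = [1, 1, 1, 1]  (obs o_1=3)
t=2: δ = [8.240e-04, 8.240e-04, 8.240e-04, 1.099e-03]  ψ = [1, 1, 1, 3]  (obs o_2=2)
t=3: δ = [2.575e-05, 7.725e-05, 7.725e-05, 1.373e-04]  ψ = [0, 1, 0, 3]  (obs o_3=3)
t=4: δ = [4.828e-06, 4.828e-06, 8.583e-06, 1.717e-05]  ψ = [1, 1, 3, 3]  (obs o_4=2)
backtrack: best end state = 3; path = [1, 3, 3, 3, 3]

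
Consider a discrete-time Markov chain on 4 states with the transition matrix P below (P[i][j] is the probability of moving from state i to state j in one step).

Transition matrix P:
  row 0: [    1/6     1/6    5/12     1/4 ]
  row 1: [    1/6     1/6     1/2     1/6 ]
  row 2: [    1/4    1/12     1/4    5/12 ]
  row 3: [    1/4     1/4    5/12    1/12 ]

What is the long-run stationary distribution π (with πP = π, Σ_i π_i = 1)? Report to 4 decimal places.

π = [0.2187, 0.1573, 0.3684, 0.2557]

Balance equations π_j = Σ_i π_i·P[i][j]:
  π_0 = 1/6·π_0 + 1/6·π_1 + 1/4·π_2 + 1/4·π_3
  π_1 = 1/6·π_0 + 1/6·π_1 + 1/12·π_2 + 1/4·π_3
  π_2 = 5/12·π_0 + 1/2·π_1 + 1/4·π_2 + 5/12·π_3
  normalize: π_0 + π_1 + π_2 + π_3 = 1
Solving the linear system gives exactly π = [260/1189, 187/1189, 438/1189, 304/1189].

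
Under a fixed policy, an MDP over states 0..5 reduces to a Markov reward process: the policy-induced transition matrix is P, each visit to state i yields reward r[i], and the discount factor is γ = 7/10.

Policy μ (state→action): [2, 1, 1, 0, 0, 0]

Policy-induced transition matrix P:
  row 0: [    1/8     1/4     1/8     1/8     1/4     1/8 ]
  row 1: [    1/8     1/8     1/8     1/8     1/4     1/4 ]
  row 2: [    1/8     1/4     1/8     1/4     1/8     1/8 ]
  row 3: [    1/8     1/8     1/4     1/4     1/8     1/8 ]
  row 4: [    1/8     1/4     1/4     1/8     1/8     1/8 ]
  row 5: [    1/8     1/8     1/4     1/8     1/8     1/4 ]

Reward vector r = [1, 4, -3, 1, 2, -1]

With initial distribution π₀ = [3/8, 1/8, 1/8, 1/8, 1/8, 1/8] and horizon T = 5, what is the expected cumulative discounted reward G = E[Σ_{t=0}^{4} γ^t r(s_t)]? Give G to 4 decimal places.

t=0: π = [0.3750, 0.1250, 0.1250, 0.1250, 0.1250, 0.1250], E[r] = 0.7500, γ^t·E[r] = 0.750000, running G = 0.750000
t=1: π = [0.1250, 0.2031, 0.1719, 0.1563, 0.1875, 0.1563], E[r] = 0.7969, γ^t·E[r] = 0.557813, running G = 1.307813
t=2: π = [0.1250, 0.1855, 0.1875, 0.1660, 0.1660, 0.1699], E[r] = 0.6328, γ^t·E[r] = 0.310078, running G = 1.617891
t=3: π = [0.1250, 0.1848, 0.1877, 0.1692, 0.1638, 0.1694], E[r] = 0.6284, γ^t·E[r] = 0.215547, running G = 1.833438
t=4: π = [0.1250, 0.1846, 0.1878, 0.1696, 0.1637, 0.1693], E[r] = 0.6277, γ^t·E[r] = 0.150700, running G = 1.984138

G = 1.9841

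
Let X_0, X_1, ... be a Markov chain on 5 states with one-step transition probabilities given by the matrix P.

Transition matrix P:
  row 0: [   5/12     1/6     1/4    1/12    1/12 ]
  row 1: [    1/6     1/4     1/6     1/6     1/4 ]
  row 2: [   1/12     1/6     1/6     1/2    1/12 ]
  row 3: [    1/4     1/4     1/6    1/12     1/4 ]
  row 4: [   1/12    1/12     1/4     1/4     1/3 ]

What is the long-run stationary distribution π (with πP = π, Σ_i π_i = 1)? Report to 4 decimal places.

π = [0.2017, 0.1832, 0.2001, 0.2153, 0.1997]

Balance equations π_j = Σ_i π_i·P[i][j]:
  π_0 = 5/12·π_0 + 1/6·π_1 + 1/12·π_2 + 1/4·π_3 + 1/12·π_4
  π_1 = 1/6·π_0 + 1/4·π_1 + 1/6·π_2 + 1/4·π_3 + 1/12·π_4
  π_2 = 1/4·π_0 + 1/6·π_1 + 1/6·π_2 + 1/6·π_3 + 1/4·π_4
  π_3 = 1/12·π_0 + 1/6·π_1 + 1/2·π_2 + 1/12·π_3 + 1/4·π_4
  normalize: π_0 + π_1 + π_2 + π_3 + π_4 = 1
Solving the linear system gives exactly π = [3143/15581, 2855/15581, 3118/15581, 3354/15581, 3111/15581].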